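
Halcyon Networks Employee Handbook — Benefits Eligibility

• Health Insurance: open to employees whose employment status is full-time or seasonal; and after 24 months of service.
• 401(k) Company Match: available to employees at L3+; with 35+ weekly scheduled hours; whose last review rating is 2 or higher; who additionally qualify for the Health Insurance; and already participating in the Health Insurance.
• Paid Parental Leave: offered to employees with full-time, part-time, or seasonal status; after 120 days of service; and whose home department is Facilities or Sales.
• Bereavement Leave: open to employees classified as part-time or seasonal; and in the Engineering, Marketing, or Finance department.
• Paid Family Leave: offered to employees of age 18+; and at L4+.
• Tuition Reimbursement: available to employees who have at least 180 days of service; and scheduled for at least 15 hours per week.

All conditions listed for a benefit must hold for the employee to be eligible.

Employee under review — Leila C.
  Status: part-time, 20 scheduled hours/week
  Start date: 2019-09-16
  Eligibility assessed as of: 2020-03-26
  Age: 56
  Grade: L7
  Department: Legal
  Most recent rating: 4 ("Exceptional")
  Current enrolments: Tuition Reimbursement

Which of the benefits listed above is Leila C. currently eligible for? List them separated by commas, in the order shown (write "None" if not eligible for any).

Paid Family Leave, Tuition Reimbursement

Service from 2019-09-16 to 2020-03-26: 192 days.
Health Insurance — status part-time ✗ (requires full-time or seasonal) → not eligible.
401(k) Company Match — grade L7 ≥ L3 ✓; 20 hrs/wk < 35 ✗ → not eligible.
Paid Parental Leave — status part-time ✓; service 192 days ≥ 120 days ✓; dept Legal ✗ → not eligible.
Bereavement Leave — status part-time ✓; dept Legal ✗ → not eligible.
Paid Family Leave — age 56 ≥ 18 ✓; grade L7 ≥ L4 ✓ → eligible.
Tuition Reimbursement — service 192 days ≥ 180 days ✓; 20 hrs/wk ≥ 15 ✓ → eligible.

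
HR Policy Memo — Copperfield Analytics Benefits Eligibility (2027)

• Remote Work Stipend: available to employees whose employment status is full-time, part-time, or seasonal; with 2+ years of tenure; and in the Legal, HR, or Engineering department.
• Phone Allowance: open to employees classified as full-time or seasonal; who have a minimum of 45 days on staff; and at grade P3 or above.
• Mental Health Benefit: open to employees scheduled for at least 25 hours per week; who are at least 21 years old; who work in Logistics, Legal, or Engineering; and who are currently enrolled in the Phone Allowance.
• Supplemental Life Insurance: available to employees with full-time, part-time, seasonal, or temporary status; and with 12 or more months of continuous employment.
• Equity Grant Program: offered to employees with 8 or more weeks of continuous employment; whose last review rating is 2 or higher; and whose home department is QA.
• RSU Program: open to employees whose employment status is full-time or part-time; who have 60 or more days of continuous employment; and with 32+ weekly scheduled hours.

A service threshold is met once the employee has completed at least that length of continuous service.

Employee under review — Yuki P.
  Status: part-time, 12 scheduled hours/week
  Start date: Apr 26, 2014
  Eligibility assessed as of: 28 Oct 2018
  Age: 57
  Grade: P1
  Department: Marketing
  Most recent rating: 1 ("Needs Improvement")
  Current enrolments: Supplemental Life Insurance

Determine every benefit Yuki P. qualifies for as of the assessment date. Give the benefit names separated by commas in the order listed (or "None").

Supplemental Life Insurance

Service from Apr 26, 2014 to 28 Oct 2018: 1646 days.
Remote Work Stipend — status part-time ✓; service 1646 days ≥ 2 years (≈730 days) ✓; dept Marketing ✗ → not eligible.
Phone Allowance — status part-time ✗ (requires full-time or seasonal) → not eligible.
Mental Health Benefit — 12 hrs/wk < 25 ✗ → not eligible.
Supplemental Life Insurance — status part-time ✓; service 1646 days ≥ 12 months (≈360 days) ✓ → eligible.
Equity Grant Program — service 1646 days ≥ 8 weeks (≈56 days) ✓; rating 1 < 2 ✗ → not eligible.
RSU Program — status part-time ✓; service 1646 days ≥ 60 days ✓; 12 hrs/wk < 32 ✗ → not eligible.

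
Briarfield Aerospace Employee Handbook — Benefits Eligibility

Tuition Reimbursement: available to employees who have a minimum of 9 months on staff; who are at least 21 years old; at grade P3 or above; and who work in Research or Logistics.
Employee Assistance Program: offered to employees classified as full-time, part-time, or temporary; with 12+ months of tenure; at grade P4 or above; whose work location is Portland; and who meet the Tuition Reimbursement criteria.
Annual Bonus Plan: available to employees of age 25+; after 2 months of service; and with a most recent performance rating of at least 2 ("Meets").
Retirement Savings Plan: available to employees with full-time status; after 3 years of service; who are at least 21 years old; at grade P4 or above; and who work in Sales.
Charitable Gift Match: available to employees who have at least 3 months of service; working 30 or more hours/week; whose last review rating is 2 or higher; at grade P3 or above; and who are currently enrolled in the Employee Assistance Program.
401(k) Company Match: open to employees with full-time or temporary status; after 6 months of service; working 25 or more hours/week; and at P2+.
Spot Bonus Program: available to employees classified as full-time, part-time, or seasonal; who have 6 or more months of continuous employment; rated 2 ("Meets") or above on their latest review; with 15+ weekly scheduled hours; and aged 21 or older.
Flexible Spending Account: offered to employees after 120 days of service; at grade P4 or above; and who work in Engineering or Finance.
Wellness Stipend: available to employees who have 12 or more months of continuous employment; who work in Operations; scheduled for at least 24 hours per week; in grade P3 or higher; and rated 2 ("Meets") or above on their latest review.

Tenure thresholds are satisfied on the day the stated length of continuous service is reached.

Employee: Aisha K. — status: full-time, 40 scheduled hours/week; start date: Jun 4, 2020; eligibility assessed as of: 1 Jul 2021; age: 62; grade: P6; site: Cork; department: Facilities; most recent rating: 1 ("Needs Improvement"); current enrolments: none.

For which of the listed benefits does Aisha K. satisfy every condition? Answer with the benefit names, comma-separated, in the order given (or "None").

401(k) Company Match

Service from Jun 4, 2020 to 1 Jul 2021: 392 days.
Tuition Reimbursement — service 392 days ≥ 9 months (≈270 days) ✓; age 62 ≥ 21 ✓; grade P6 ≥ P3 ✓; dept Facilities ✗ → not eligible.
Employee Assistance Program — status full-time ✓; service 392 days ≥ 12 months (≈360 days) ✓; grade P6 ≥ P4 ✓; site Cork ✗ (not Portland) → not eligible.
Annual Bonus Plan — age 62 ≥ 25 ✓; service 392 days ≥ 2 months (≈60 days) ✓; rating 1 < 2 ✗ → not eligible.
Retirement Savings Plan — status full-time ✓; service 392 days < 3 years (≈1095 days) ✗ → not eligible.
Charitable Gift Match — service 392 days ≥ 3 months (≈90 days) ✓; 40 hrs/wk ≥ 30 ✓; rating 1 < 2 ✗ → not eligible.
401(k) Company Match — status full-time ✓; service 392 days ≥ 6 months (≈180 days) ✓; 40 hrs/wk ≥ 25 ✓; grade P6 ≥ P2 ✓ → eligible.
Spot Bonus Program — status full-time ✓; service 392 days ≥ 6 months (≈180 days) ✓; rating 1 < 2 ✗ → not eligible.
Flexible Spending Account — service 392 days ≥ 120 days ✓; grade P6 ≥ P4 ✓; dept Facilities ✗ → not eligible.
Wellness Stipend — service 392 days ≥ 12 months (≈360 days) ✓; dept Facilities ✗ → not eligible.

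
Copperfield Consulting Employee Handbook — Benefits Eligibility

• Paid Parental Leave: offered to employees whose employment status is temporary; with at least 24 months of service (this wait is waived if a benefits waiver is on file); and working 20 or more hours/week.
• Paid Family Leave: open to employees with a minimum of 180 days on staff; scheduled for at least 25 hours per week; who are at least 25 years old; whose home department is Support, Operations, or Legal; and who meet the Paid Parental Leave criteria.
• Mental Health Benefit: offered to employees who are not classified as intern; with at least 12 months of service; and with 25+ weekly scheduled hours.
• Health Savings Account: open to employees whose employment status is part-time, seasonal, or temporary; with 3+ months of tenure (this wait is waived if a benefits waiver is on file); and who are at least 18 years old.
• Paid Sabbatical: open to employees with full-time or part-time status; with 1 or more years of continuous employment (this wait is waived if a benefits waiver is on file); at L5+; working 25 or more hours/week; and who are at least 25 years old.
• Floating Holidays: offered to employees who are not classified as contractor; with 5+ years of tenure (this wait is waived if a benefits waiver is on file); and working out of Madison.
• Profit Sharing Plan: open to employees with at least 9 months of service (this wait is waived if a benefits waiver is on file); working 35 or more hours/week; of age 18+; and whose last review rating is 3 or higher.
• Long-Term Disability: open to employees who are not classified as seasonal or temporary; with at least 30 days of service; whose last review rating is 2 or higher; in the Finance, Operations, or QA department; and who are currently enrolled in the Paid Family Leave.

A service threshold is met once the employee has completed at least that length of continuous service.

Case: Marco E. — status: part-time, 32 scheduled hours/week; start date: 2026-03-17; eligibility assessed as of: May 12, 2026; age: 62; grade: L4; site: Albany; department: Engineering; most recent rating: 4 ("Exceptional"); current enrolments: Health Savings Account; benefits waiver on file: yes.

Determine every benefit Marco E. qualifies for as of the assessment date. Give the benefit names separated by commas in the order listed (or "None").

Service from 2026-03-17 to May 12, 2026: 56 days.
Paid Parental Leave — status part-time ✗ (requires temporary) → not eligible.
Paid Family Leave — service 56 days < 180 days ✗ → not eligible.
Mental Health Benefit — status part-time ✓ (not excluded); service 56 days < 12 months (≈360 days) ✗ → not eligible.
Health Savings Account — status part-time ✓; benefits waiver on file ✓; age 62 ≥ 18 ✓ → eligible.
Paid Sabbatical — status part-time ✓; benefits waiver on file ✓; grade L4 < L5 ✗ → not eligible.
Floating Holidays — status part-time ✓ (not excluded); benefits waiver on file ✓; site Albany ✗ (not Madison) → not eligible.
Profit Sharing Plan — benefits waiver on file ✓; 32 hrs/wk < 35 ✗ → not eligible.
Long-Term Disability — status part-time ✓ (not excluded); service 56 days ≥ 30 days ✓; rating 4 ≥ 2 ✓; dept Engineering ✗ → not eligible.

Health Savings Account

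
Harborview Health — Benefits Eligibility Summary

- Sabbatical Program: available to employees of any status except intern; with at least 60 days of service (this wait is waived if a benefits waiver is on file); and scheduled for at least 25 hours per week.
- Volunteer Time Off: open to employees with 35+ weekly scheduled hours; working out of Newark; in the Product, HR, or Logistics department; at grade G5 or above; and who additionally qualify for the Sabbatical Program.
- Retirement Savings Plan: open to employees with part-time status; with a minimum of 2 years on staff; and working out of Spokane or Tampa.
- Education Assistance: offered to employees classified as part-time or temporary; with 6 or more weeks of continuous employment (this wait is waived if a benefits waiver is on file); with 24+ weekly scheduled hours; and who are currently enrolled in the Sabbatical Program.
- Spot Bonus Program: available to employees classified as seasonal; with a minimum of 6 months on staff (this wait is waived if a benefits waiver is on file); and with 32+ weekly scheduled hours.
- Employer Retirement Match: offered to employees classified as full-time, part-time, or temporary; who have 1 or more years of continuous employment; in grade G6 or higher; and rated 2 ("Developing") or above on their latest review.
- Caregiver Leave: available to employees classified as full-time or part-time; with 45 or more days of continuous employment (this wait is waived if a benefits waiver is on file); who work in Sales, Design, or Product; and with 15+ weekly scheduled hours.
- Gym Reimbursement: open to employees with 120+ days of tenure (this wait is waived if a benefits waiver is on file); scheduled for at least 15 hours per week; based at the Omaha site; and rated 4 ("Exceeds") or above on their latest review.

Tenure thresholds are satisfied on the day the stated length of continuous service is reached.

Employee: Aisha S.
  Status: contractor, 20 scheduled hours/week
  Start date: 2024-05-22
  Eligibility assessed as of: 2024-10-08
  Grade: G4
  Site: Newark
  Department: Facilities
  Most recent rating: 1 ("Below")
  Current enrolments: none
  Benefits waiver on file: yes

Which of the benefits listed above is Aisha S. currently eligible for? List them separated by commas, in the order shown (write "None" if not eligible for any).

None

Service from 2024-05-22 to 2024-10-08: 139 days.
Sabbatical Program — status contractor ✓ (not excluded); benefits waiver on file ✓; 20 hrs/wk < 25 ✗ → not eligible.
Volunteer Time Off — 20 hrs/wk < 35 ✗ → not eligible.
Retirement Savings Plan — status contractor ✗ (requires part-time) → not eligible.
Education Assistance — status contractor ✗ (requires part-time or temporary) → not eligible.
Spot Bonus Program — status contractor ✗ (requires seasonal) → not eligible.
Employer Retirement Match — status contractor ✗ (requires full-time, part-time, or temporary) → not eligible.
Caregiver Leave — status contractor ✗ (requires full-time or part-time) → not eligible.
Gym Reimbursement — benefits waiver on file ✓; 20 hrs/wk ≥ 15 ✓; site Newark ✗ (not Omaha) → not eligible.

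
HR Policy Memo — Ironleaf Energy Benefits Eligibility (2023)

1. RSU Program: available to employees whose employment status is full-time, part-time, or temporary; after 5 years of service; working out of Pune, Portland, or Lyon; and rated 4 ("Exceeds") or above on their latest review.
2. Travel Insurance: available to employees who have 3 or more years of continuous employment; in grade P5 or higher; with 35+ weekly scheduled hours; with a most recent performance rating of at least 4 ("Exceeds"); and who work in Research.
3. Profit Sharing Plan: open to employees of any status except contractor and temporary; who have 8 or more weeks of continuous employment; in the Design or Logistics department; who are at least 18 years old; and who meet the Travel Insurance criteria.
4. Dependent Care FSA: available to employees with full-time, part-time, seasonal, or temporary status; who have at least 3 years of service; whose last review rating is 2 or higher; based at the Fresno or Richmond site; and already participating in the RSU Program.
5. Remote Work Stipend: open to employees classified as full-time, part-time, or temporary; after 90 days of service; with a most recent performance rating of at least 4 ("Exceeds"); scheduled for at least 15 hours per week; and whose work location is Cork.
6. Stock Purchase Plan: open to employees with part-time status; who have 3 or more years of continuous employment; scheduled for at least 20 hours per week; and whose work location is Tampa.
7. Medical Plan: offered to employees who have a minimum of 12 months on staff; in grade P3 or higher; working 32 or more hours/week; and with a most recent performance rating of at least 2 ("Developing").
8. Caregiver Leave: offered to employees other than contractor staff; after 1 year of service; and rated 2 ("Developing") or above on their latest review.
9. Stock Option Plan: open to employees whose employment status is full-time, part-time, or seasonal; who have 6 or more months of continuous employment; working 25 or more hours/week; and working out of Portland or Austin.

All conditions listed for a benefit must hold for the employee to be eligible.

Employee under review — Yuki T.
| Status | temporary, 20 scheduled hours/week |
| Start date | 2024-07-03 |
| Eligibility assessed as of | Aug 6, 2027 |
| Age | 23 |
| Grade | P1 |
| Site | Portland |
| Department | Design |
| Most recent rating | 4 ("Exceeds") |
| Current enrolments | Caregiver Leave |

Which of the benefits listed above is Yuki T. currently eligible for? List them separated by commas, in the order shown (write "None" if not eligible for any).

Caregiver Leave

Service from 2024-07-03 to Aug 6, 2027: 1129 days.
RSU Program — status temporary ✓; service 1129 days < 5 years (≈1825 days) ✗ → not eligible.
Travel Insurance — service 1129 days ≥ 3 years (≈1095 days) ✓; grade P1 < P5 ✗ → not eligible.
Profit Sharing Plan — status temporary ✗ (excluded) → not eligible.
Dependent Care FSA — status temporary ✓; service 1129 days ≥ 3 years (≈1095 days) ✓; rating 4 ≥ 2 ✓; site Portland ✗ (not Fresno or Richmond) → not eligible.
Remote Work Stipend — status temporary ✓; service 1129 days ≥ 90 days ✓; rating 4 ≥ 4 ✓; 20 hrs/wk ≥ 15 ✓; site Portland ✗ (not Cork) → not eligible.
Stock Purchase Plan — status temporary ✗ (requires part-time) → not eligible.
Medical Plan — service 1129 days ≥ 12 months (≈360 days) ✓; grade P1 < P3 ✗ → not eligible.
Caregiver Leave — status temporary ✓ (not excluded); service 1129 days ≥ 1 year (≈365 days) ✓; rating 4 ≥ 2 ✓ → eligible.
Stock Option Plan — status temporary ✗ (requires full-time, part-time, or seasonal) → not eligible.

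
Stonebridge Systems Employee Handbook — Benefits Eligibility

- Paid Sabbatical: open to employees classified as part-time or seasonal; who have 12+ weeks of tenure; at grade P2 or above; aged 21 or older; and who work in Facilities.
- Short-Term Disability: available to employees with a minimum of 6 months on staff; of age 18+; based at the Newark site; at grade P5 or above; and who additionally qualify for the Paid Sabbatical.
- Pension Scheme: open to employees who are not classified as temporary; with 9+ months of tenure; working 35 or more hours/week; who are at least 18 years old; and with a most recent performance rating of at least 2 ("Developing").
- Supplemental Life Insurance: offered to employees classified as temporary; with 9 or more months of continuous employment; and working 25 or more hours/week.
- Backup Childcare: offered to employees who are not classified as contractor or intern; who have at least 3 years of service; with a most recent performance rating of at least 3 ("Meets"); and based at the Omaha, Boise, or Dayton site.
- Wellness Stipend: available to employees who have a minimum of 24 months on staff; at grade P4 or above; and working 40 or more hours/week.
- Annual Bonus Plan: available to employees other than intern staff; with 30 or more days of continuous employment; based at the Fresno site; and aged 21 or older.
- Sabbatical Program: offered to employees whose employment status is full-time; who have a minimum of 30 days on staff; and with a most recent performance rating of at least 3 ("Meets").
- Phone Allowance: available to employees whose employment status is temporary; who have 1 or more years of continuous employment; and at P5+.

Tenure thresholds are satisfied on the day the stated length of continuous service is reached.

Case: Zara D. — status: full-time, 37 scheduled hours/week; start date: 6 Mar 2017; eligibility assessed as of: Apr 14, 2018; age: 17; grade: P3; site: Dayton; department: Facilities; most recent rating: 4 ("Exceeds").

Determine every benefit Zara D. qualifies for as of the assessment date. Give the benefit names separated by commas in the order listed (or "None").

Sabbatical Program

Service from 6 Mar 2017 to Apr 14, 2018: 404 days.
Paid Sabbatical — status full-time ✗ (requires part-time or seasonal) → not eligible.
Short-Term Disability — service 404 days ≥ 6 months (≈180 days) ✓; age 17 < 18 ✗ → not eligible.
Pension Scheme — status full-time ✓ (not excluded); service 404 days ≥ 9 months (≈270 days) ✓; 37 hrs/wk ≥ 35 ✓; age 17 < 18 ✗ → not eligible.
Supplemental Life Insurance — status full-time ✗ (requires temporary) → not eligible.
Backup Childcare — status full-time ✓ (not excluded); service 404 days < 3 years (≈1095 days) ✗ → not eligible.
Wellness Stipend — service 404 days < 24 months (≈720 days) ✗ → not eligible.
Annual Bonus Plan — status full-time ✓ (not excluded); service 404 days ≥ 30 days ✓; site Dayton ✗ (not Fresno) → not eligible.
Sabbatical Program — status full-time ✓; service 404 days ≥ 30 days ✓; rating 4 ≥ 3 ✓ → eligible.
Phone Allowance — status full-time ✗ (requires temporary) → not eligible.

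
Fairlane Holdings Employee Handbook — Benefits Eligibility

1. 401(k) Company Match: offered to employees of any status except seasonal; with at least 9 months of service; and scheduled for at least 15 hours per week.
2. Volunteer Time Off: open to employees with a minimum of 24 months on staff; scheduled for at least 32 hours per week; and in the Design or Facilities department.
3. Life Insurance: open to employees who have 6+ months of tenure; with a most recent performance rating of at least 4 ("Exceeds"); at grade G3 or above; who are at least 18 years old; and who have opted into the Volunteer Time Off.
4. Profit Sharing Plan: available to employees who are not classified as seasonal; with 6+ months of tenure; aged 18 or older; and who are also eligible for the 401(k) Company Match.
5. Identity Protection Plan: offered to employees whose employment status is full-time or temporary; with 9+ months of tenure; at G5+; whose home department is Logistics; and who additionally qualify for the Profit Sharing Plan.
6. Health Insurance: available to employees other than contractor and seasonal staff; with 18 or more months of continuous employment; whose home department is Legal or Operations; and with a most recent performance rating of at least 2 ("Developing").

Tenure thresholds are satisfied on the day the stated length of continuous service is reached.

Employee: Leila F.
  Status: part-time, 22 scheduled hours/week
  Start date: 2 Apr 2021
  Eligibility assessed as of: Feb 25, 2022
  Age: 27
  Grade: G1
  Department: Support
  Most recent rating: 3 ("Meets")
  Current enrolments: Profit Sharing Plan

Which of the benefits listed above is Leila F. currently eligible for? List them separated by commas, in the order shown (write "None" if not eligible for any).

Service from 2 Apr 2021 to Feb 25, 2022: 329 days.
401(k) Company Match — status part-time ✓ (not excluded); service 329 days ≥ 9 months (≈270 days) ✓; 22 hrs/wk ≥ 15 ✓ → eligible.
Volunteer Time Off — service 329 days < 24 months (≈720 days) ✗ → not eligible.
Life Insurance — service 329 days ≥ 6 months (≈180 days) ✓; rating 3 < 4 ✗ → not eligible.
Profit Sharing Plan — status part-time ✓ (not excluded); service 329 days ≥ 6 months (≈180 days) ✓; age 27 ≥ 18 ✓; eligible for 401(k) Company Match ✓ → eligible.
Identity Protection Plan — status part-time ✗ (requires full-time or temporary) → not eligible.
Health Insurance — status part-time ✓ (not excluded); service 329 days < 18 months (≈540 days) ✗ → not eligible.

401(k) Company Match, Profit Sharing Plan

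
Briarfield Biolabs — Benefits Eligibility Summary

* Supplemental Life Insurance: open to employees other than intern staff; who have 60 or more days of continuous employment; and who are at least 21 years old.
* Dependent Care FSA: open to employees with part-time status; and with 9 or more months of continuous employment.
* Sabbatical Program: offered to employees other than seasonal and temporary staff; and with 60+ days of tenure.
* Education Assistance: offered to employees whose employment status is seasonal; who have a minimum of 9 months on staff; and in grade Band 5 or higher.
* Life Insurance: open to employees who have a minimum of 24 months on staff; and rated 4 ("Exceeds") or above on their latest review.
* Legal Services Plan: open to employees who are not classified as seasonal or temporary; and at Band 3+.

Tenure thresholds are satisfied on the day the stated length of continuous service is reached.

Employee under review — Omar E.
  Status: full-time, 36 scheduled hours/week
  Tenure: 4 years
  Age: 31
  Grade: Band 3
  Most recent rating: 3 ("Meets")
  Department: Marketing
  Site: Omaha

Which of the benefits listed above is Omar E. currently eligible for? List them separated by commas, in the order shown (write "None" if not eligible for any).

Supplemental Life Insurance — status full-time ✓ (not excluded); service 4 years ≥ 60 days ✓; age 31 ≥ 21 ✓ → eligible.
Dependent Care FSA — status full-time ✗ (requires part-time) → not eligible.
Sabbatical Program — status full-time ✓ (not excluded); service 4 years ≥ 60 days ✓ → eligible.
Education Assistance — status full-time ✗ (requires seasonal) → not eligible.
Life Insurance — service 4 years ≥ 24 months (≈720 days) ✓; rating 3 < 4 ✗ → not eligible.
Legal Services Plan — status full-time ✓ (not excluded); grade Band 3 ≥ Band 3 ✓ → eligible.

Supplemental Life Insurance, Sabbatical Program, Legal Services Plan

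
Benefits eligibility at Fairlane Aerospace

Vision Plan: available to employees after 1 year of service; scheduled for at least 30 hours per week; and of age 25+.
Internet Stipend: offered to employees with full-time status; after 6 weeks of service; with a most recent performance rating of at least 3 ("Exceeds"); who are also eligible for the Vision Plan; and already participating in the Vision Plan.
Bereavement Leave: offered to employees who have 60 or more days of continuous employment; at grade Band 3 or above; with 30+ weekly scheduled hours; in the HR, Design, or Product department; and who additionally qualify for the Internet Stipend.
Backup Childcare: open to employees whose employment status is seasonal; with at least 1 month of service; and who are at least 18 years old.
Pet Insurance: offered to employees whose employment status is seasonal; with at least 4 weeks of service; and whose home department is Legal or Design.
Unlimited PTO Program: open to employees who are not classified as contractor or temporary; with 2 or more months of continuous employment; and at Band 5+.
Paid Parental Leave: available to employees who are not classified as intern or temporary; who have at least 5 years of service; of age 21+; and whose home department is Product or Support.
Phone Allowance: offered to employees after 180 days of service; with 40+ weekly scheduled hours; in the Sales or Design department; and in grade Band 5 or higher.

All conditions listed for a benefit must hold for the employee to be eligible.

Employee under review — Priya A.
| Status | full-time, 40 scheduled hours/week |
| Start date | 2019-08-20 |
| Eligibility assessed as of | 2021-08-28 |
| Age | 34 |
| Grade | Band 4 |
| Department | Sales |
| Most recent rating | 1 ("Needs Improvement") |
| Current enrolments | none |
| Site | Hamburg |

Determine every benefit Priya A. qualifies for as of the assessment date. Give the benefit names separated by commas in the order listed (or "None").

Vision Plan

Service from 2019-08-20 to 2021-08-28: 739 days.
Vision Plan — service 739 days ≥ 1 year (≈365 days) ✓; 40 hrs/wk ≥ 30 ✓; age 34 ≥ 25 ✓ → eligible.
Internet Stipend — status full-time ✓; service 739 days ≥ 6 weeks (≈42 days) ✓; rating 1 < 3 ✗ → not eligible.
Bereavement Leave — service 739 days ≥ 60 days ✓; grade Band 4 ≥ Band 3 ✓; 40 hrs/wk ≥ 30 ✓; dept Sales ✗ → not eligible.
Backup Childcare — status full-time ✗ (requires seasonal) → not eligible.
Pet Insurance — status full-time ✗ (requires seasonal) → not eligible.
Unlimited PTO Program — status full-time ✓ (not excluded); service 739 days ≥ 2 months (≈60 days) ✓; grade Band 4 < Band 5 ✗ → not eligible.
Paid Parental Leave — status full-time ✓ (not excluded); service 739 days < 5 years (≈1825 days) ✗ → not eligible.
Phone Allowance — service 739 days ≥ 180 days ✓; 40 hrs/wk ≥ 40 ✓; dept Sales ✓; grade Band 4 < Band 5 ✗ → not eligible.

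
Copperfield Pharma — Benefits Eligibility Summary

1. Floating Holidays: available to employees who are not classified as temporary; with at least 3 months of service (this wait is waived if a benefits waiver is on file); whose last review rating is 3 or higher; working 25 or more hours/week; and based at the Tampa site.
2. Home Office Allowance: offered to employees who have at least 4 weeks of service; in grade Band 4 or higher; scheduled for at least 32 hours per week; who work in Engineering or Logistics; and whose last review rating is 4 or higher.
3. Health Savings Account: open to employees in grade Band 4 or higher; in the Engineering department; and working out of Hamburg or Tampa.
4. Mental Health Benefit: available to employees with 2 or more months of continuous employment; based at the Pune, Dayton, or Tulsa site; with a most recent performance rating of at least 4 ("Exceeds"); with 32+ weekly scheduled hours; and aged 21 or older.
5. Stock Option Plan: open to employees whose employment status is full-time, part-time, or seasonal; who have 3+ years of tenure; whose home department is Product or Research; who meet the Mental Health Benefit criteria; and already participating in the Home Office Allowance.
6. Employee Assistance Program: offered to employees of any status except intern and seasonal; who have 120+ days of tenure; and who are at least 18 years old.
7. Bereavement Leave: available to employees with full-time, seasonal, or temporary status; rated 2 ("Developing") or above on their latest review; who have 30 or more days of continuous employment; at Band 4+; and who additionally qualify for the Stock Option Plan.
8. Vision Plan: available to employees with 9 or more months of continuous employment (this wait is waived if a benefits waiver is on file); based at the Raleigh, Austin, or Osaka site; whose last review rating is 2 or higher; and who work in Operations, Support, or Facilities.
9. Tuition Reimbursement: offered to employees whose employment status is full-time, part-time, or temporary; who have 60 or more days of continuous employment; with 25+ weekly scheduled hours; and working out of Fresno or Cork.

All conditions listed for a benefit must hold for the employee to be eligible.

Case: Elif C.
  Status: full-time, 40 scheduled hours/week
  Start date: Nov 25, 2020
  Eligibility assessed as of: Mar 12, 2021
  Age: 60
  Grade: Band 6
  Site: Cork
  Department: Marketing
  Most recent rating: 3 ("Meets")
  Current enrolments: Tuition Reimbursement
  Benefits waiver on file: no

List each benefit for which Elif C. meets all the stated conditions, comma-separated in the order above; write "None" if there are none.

Service from Nov 25, 2020 to Mar 12, 2021: 107 days.
Floating Holidays — status full-time ✓ (not excluded); no waiver, service 107 days ≥ 3 months (≈90 days) ✓; rating 3 ≥ 3 ✓; 40 hrs/wk ≥ 25 ✓; site Cork ✗ (not Tampa) → not eligible.
Home Office Allowance — service 107 days ≥ 4 weeks (≈28 days) ✓; grade Band 6 ≥ Band 4 ✓; 40 hrs/wk ≥ 32 ✓; dept Marketing ✗ → not eligible.
Health Savings Account — grade Band 6 ≥ Band 4 ✓; dept Marketing ✗ → not eligible.
Mental Health Benefit — service 107 days ≥ 2 months (≈60 days) ✓; site Cork ✗ (not Pune, Dayton, or Tulsa) → not eligible.
Stock Option Plan — status full-time ✓; service 107 days < 3 years (≈1095 days) ✗ → not eligible.
Employee Assistance Program — status full-time ✓ (not excluded); service 107 days < 120 days ✗ → not eligible.
Bereavement Leave — status full-time ✓; rating 3 ≥ 2 ✓; service 107 days ≥ 30 days ✓; grade Band 6 ≥ Band 4 ✓; not eligible for Stock Option Plan ✗ → not eligible.
Vision Plan — no waiver, service 107 days < 9 months (≈270 days) ✗ → not eligible.
Tuition Reimbursement — status full-time ✓; service 107 days ≥ 60 days ✓; 40 hrs/wk ≥ 25 ✓; site Cork ✓ → eligible.

Tuition Reimbursement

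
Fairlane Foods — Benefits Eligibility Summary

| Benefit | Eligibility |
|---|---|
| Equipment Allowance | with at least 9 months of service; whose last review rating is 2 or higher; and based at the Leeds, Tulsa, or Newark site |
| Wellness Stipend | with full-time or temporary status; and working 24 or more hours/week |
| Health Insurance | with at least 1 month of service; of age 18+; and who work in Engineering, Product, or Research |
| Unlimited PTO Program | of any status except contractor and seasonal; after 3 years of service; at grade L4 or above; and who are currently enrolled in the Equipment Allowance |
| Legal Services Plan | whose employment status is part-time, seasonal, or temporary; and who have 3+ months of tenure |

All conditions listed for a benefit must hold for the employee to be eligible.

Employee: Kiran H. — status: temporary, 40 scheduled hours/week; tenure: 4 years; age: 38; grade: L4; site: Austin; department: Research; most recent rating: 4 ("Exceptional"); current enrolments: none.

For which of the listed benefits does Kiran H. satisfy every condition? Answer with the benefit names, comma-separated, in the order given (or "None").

Equipment Allowance — service 4 years ≥ 9 months (≈270 days) ✓; rating 4 ≥ 2 ✓; site Austin ✗ (not Leeds, Tulsa, or Newark) → not eligible.
Wellness Stipend — status temporary ✓; 40 hrs/wk ≥ 24 ✓ → eligible.
Health Insurance — service 4 years ≥ 1 month (≈30 days) ✓; age 38 ≥ 18 ✓; dept Research ✓ → eligible.
Unlimited PTO Program — status temporary ✓ (not excluded); service 4 years ≥ 3 years ✓; grade L4 ≥ L4 ✓; not enrolled in Equipment Allowance ✗ → not eligible.
Legal Services Plan — status temporary ✓; service 4 years ≥ 3 months (≈90 days) ✓ → eligible.

Wellness Stipend, Health Insurance, Legal Services Plan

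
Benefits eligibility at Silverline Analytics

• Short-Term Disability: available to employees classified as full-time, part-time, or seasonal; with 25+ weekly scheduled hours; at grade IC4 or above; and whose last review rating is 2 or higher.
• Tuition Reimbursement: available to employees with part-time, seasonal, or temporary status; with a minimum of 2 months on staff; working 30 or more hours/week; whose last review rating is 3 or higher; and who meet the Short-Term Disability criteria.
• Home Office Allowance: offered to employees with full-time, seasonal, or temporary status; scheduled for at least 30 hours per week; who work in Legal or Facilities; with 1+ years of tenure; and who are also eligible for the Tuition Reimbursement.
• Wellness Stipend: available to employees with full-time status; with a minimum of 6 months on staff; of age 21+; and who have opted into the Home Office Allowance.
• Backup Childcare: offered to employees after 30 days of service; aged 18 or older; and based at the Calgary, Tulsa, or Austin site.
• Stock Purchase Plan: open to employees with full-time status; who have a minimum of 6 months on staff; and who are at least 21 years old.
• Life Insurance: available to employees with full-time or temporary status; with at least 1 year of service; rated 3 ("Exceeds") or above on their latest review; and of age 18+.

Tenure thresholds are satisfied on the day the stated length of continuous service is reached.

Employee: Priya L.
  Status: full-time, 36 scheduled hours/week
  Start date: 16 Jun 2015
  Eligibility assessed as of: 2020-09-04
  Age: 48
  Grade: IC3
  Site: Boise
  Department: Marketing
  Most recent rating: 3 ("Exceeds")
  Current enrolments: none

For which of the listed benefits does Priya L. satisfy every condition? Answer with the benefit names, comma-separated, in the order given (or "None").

Service from 16 Jun 2015 to 2020-09-04: 1907 days.
Short-Term Disability — status full-time ✓; 36 hrs/wk ≥ 25 ✓; grade IC3 < IC4 ✗ → not eligible.
Tuition Reimbursement — status full-time ✗ (requires part-time, seasonal, or temporary) → not eligible.
Home Office Allowance — status full-time ✓; 36 hrs/wk ≥ 30 ✓; dept Marketing ✗ → not eligible.
Wellness Stipend — status full-time ✓; service 1907 days ≥ 6 months (≈180 days) ✓; age 48 ≥ 21 ✓; not enrolled in Home Office Allowance ✗ → not eligible.
Backup Childcare — service 1907 days ≥ 30 days ✓; age 48 ≥ 18 ✓; site Boise ✗ (not Calgary, Tulsa, or Austin) → not eligible.
Stock Purchase Plan — status full-time ✓; service 1907 days ≥ 6 months (≈180 days) ✓; age 48 ≥ 21 ✓ → eligible.
Life Insurance — status full-time ✓; service 1907 days ≥ 1 year (≈365 days) ✓; rating 3 ≥ 3 ✓; age 48 ≥ 18 ✓ → eligible.

Stock Purchase Plan, Life Insurance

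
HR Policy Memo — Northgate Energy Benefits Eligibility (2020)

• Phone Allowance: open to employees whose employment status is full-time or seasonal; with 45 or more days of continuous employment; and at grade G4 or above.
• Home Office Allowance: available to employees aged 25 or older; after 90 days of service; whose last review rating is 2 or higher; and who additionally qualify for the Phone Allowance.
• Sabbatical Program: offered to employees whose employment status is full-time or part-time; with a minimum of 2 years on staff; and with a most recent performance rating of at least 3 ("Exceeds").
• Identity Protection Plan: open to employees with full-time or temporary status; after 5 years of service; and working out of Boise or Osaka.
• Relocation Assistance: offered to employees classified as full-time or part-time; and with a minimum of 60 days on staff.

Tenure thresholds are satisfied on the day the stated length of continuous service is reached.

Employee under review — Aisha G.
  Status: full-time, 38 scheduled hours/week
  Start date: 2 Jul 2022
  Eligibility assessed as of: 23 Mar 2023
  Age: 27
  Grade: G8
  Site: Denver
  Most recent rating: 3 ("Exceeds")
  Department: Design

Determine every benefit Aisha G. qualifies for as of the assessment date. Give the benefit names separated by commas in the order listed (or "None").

Phone Allowance, Home Office Allowance, Relocation Assistance

Service from 2 Jul 2022 to 23 Mar 2023: 264 days.
Phone Allowance — status full-time ✓; service 264 days ≥ 45 days ✓; grade G8 ≥ G4 ✓ → eligible.
Home Office Allowance — age 27 ≥ 25 ✓; service 264 days ≥ 90 days ✓; rating 3 ≥ 2 ✓; eligible for Phone Allowance ✓ → eligible.
Sabbatical Program — status full-time ✓; service 264 days < 2 years (≈730 days) ✗ → not eligible.
Identity Protection Plan — status full-time ✓; service 264 days < 5 years (≈1825 days) ✗ → not eligible.
Relocation Assistance — status full-time ✓; service 264 days ≥ 60 days ✓ → eligible.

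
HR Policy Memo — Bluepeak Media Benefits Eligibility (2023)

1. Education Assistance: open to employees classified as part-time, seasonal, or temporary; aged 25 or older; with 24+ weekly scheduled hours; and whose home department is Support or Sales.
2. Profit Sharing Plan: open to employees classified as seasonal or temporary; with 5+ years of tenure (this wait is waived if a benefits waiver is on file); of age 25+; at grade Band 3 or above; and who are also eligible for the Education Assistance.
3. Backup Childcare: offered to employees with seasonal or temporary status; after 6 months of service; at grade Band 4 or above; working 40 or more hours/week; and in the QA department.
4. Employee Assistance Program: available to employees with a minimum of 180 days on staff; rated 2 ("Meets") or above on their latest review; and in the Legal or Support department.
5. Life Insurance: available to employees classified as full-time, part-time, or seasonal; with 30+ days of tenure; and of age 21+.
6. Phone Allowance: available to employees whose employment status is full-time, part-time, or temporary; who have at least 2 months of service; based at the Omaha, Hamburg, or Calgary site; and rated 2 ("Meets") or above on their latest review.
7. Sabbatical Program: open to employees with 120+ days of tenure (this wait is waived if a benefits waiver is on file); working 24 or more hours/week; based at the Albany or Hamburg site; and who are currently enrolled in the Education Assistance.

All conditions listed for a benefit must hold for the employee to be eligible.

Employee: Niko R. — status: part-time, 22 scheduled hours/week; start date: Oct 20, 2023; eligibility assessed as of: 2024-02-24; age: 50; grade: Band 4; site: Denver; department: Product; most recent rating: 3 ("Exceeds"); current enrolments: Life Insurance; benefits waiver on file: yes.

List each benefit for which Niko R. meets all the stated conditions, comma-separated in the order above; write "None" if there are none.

Life Insurance

Service from Oct 20, 2023 to 2024-02-24: 127 days.
Education Assistance — status part-time ✓; age 50 ≥ 25 ✓; 22 hrs/wk < 24 ✗ → not eligible.
Profit Sharing Plan — status part-time ✗ (requires seasonal or temporary) → not eligible.
Backup Childcare — status part-time ✗ (requires seasonal or temporary) → not eligible.
Employee Assistance Program — service 127 days < 180 days ✗ → not eligible.
Life Insurance — status part-time ✓; service 127 days ≥ 30 days ✓; age 50 ≥ 21 ✓ → eligible.
Phone Allowance — status part-time ✓; service 127 days ≥ 2 months (≈60 days) ✓; site Denver ✗ (not Omaha, Hamburg, or Calgary) → not eligible.
Sabbatical Program — benefits waiver on file ✓; 22 hrs/wk < 24 ✗ → not eligible.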